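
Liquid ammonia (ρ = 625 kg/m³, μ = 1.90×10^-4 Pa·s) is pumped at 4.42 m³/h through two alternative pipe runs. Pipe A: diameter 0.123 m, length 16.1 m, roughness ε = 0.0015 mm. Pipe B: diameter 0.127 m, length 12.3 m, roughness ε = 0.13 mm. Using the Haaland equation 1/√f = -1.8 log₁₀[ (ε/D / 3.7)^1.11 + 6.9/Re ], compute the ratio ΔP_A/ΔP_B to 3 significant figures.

ΔP_A/ΔP_B ≈ 1.35

Pipe A: V = Q/A = 0.001228/0.01188 = 0.1033 m/s; Re = 4.181e+04; ε/D = 1.22e-05; Haaland → f = 0.0216; ΔP_A = f(L/D)(ρV²/2) = 9.432 Pa.
Pipe B: V = Q/A = 0.001228/0.01267 = 0.09692 m/s; Re = 4.049e+04; ε/D = 0.00102; Haaland → f = 0.02451; ΔP_B = f(L/D)(ρV²/2) = 6.969 Pa.
ΔP_A/ΔP_B = 9.432/6.969 = 1.35.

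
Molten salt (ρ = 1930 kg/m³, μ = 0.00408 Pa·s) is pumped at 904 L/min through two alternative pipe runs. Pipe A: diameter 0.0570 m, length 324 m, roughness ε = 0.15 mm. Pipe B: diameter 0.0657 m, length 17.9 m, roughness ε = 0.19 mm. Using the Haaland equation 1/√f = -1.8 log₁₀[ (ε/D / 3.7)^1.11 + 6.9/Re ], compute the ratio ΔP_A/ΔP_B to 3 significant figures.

ΔP_A/ΔP_B ≈ 35.8

Pipe A: V = Q/A = 0.01507/0.002552 = 5.904 m/s; Re = 1.592e+05; ε/D = 0.00263; Haaland → f = 0.02609; ΔP_A = f(L/D)(ρV²/2) = 4.99e+06 Pa.
Pipe B: V = Q/A = 0.01507/0.00339 = 4.444 m/s; Re = 1.381e+05; ε/D = 0.00289; Haaland → f = 0.02683; ΔP_B = f(L/D)(ρV²/2) = 1.393e+05 Pa.
ΔP_A/ΔP_B = 4.99e+06/1.393e+05 = 35.8.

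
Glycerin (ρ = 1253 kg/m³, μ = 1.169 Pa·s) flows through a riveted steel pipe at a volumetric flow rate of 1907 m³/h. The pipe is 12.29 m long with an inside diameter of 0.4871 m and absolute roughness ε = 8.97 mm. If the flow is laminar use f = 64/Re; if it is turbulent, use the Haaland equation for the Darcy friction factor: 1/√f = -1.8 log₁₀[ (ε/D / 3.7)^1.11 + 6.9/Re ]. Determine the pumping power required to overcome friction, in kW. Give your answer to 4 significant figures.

Q = 1907 m³/h = 1907/3600 = 0.5297 m³/s.
Cross-sectional area A = πD²/4 = π(0.4871)²/4 = 0.1863 m²; mean velocity V = Q/A = 0.5297/0.1863 = 2.843 m/s.
Reynolds number Re = ρVD/μ = 1253 · 2.843 · 0.4871 / 1.17 = 1484.
Re < 2300 → laminar flow, so f = 64/Re = 64/1484 = 0.04312 (the turbulent correlation is not needed).
Darcy-Weisbach: ΔP = f(L/D)(ρV²/2) = 0.04312·(12.29/0.4871)·(1253·2.843²/2) = 0.04312·25.23·5063 = 5508 Pa.
Pumping power P = QΔP = 0.5297·5508 = 2917.8 W = 2.918 kW.

P ≈ 2.918 kW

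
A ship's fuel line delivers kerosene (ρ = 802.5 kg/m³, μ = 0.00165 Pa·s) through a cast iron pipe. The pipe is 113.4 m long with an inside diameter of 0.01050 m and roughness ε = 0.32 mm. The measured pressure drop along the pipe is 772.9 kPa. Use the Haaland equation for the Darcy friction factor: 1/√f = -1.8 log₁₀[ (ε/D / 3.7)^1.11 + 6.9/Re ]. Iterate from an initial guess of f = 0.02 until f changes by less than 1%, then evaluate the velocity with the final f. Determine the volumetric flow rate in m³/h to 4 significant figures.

Rearranging Darcy-Weisbach: V = √(2·ΔP·D/(f·L·ρ)). With ε/D = 0.00032/0.0105 = 0.0305, iterate starting from f = 0.02:
  f = 0.02 → V = √(2·7.729e+05·0.0105/(0.02·113.4·802.5)) = 2.986 m/s; Re = ρVD/μ = 1.525e+04; f → 0.05964
  f = 0.05964 → V = 1.729 m/s; Re = 8831; f → 0.06103
  f = 0.06103 → V = 1.709 m/s; Re = 8730; f → 0.06107
Converged (Δf/f < 1%). With the final f = 0.06107: V = √(2·7.729e+05·0.0105/(0.06107·113.4·802.5)) = 1.709 m/s.
Q = V·A = 1.709·(π/4·0.0105²) = 0.000148 m³/s = 0.5327 m³/h.

Q ≈ 0.5327 m³/h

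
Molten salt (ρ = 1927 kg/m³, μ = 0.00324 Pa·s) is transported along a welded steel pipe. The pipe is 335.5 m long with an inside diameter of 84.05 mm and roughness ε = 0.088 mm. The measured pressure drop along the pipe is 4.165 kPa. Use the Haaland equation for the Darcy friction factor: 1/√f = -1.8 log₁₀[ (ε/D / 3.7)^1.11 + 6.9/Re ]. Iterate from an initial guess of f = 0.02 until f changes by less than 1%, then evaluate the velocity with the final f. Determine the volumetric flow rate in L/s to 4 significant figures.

Rearranging Darcy-Weisbach: V = √(2·ΔP·D/(f·L·ρ)). With ε/D = 8.8e-05/0.08405 = 0.00105, iterate starting from f = 0.02:
  f = 0.02 → V = √(2·4165·0.08405/(0.02·335.5·1927)) = 0.2327 m/s; Re = ρVD/μ = 1.163e+04; f → 0.03111
  f = 0.03111 → V = 0.1866 m/s; Re = 9327; f → 0.03279
  f = 0.03279 → V = 0.1817 m/s; Re = 9085; f → 0.033
Converged (Δf/f < 1%). With the final f = 0.033: V = √(2·4165·0.08405/(0.033·335.5·1927)) = 0.1811 m/s.
Q = V·A = 0.1811·(π/4·0.08405²) = 0.001005 m³/s = 1.005 L/s.

Q ≈ 1.005 L/s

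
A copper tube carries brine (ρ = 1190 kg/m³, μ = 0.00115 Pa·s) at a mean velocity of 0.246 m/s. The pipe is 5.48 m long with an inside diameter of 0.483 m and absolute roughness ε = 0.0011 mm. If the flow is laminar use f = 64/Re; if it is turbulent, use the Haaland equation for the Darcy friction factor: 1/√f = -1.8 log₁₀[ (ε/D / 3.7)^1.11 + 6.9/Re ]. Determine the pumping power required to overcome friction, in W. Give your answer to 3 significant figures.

Reynolds number Re = ρVD/μ = 1190 · 0.246 · 0.483 / 0.00115 = 1.23e+05.
Re > 4000 → turbulent. Relative roughness ε/D = 1.1e-06/0.483 = 2.28e-06. Haaland: 1/√f = -1.8 log₁₀[(2.28e-06/3.7)^1.11 + 6.9/1.23e+05] = -1.8 log₁₀[1.28e-07 + 5.61e-05] = 7.65, so f = 0.01709.
Darcy-Weisbach: ΔP = f(L/D)(ρV²/2) = 0.01709·(5.48/0.483)·(1190·0.246²/2) = 0.01709·11.35·36.01 = 6.981 Pa.
Q = V·A = 0.246·0.1832 = 0.04507 m³/s.
Pumping power P = QΔP = 0.04507·6.981 = 0.3147 W = 0.315 W.

P ≈ 0.315 W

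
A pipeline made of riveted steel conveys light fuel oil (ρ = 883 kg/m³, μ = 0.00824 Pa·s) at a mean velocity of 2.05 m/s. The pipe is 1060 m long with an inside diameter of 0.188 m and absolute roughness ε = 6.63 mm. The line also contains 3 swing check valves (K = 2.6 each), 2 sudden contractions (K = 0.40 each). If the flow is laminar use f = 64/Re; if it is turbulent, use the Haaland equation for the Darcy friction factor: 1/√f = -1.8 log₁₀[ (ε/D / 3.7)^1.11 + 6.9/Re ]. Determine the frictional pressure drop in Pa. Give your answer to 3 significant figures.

Reynolds number Re = ρVD/μ = 883 · 2.05 · 0.188 / 0.00824 = 4.13e+04.
Re > 4000 → turbulent. Relative roughness ε/D = 0.00663/0.188 = 0.0353. Haaland: 1/√f = -1.8 log₁₀[(0.0353/3.7)^1.11 + 6.9/4.13e+04] = -1.8 log₁₀[0.00571 + 0.000167] = 4.015, so f = 0.06203.
Total minor-loss coefficient ΣK = 3·2.6 + 2·0.4 = 8.6.
ΔP = [f·L/D + ΣK]·(ρV²/2) = [0.06203·1060/0.188 + 8.6]·(883·2.05²/2) = [349.7 + 8.6]·1855 = 6.649e+05 Pa.

ΔP ≈ 665000 Pa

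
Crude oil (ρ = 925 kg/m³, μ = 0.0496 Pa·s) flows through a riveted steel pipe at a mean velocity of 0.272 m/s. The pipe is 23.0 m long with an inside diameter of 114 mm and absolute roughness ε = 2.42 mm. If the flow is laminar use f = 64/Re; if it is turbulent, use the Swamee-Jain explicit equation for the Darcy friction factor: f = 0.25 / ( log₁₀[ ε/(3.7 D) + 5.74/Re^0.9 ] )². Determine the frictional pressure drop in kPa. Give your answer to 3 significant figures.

Reynolds number Re = ρVD/μ = 925 · 0.272 · 0.114 / 0.0496 = 578.3.
Re < 2300 → laminar flow, so f = 64/Re = 64/578.3 = 0.1107 (the turbulent correlation is not needed).
Darcy-Weisbach: ΔP = f(L/D)(ρV²/2) = 0.1107·(23/0.114)·(925·0.272²/2) = 0.1107·201.8·34.22 = 764 Pa.
ΔP = 764 Pa = 0.764 kPa.

ΔP ≈ 0.764 kPa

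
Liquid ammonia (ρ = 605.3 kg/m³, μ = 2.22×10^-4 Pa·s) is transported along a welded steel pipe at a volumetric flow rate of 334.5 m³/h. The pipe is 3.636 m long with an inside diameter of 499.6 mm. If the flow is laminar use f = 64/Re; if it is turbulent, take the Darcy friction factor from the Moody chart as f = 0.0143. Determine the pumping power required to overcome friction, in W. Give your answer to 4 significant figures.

P ≈ 0.6575 W

Q = 334.5 m³/h = 334.5/3600 = 0.09292 m³/s.
Cross-sectional area A = πD²/4 = π(0.4996)²/4 = 0.196 m²; mean velocity V = Q/A = 0.09292/0.196 = 0.474 m/s.
Reynolds number Re = ρVD/μ = 605.3 · 0.474 · 0.4996 / 0.000222 = 6.457e+05.
Re > 4000 → turbulent; use the Moody-chart value f = 0.0143.
Darcy-Weisbach: ΔP = f(L/D)(ρV²/2) = 0.0143·(3.636/0.4996)·(605.3·0.474²/2) = 0.0143·7.278·67.99 = 7.076 Pa.
Pumping power P = QΔP = 0.09292·7.076 = 0.65749 W = 0.6575 W.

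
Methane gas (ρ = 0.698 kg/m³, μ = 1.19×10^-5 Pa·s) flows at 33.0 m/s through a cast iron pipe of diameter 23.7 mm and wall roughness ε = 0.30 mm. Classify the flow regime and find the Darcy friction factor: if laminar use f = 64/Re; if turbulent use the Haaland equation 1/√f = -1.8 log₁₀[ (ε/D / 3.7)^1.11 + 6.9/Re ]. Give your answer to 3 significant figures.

f ≈ 0.0422

Re = ρVD/μ = 0.698·33·0.0237/1.19e-05 = 4.587e+04.
Re > 4000 → turbulent. ε/D = 0.0003/0.0237 = 0.0127; Haaland: 1/√f = -1.8 log₁₀[0.00183 + 0.00015] = 4.865, so f = 0.04225.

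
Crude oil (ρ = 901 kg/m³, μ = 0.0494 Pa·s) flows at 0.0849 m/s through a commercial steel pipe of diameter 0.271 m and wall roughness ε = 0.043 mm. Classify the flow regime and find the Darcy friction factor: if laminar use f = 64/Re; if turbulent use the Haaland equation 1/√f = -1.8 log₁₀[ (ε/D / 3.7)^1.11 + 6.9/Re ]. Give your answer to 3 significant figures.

f ≈ 0.153

Re = ρVD/μ = 901·0.0849·0.271/0.0494 = 419.6.
Re < 2300 → laminar, so f = 64/Re = 0.1525 (roughness is irrelevant in laminar flow).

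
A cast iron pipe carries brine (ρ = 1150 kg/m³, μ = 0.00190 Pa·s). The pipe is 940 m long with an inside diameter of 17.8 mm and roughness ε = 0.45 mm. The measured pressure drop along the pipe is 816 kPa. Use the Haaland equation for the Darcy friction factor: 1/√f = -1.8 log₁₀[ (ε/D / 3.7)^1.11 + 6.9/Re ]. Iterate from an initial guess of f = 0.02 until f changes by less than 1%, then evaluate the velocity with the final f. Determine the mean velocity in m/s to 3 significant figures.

Rearranging Darcy-Weisbach: V = √(2·ΔP·D/(f·L·ρ)). With ε/D = 0.00045/0.0178 = 0.0253, iterate starting from f = 0.02:
  f = 0.02 → V = √(2·8.16e+05·0.0178/(0.02·940·1150)) = 1.159 m/s; Re = ρVD/μ = 1.249e+04; f → 0.05604
  f = 0.05604 → V = 0.6925 m/s; Re = 7460; f → 0.05773
  f = 0.05773 → V = 0.6823 m/s; Re = 7351; f → 0.05779
Converged (Δf/f < 1%). With the final f = 0.05779: V = √(2·8.16e+05·0.0178/(0.05779·940·1150)) = 0.6819 m/s.

V ≈ 0.682 m/s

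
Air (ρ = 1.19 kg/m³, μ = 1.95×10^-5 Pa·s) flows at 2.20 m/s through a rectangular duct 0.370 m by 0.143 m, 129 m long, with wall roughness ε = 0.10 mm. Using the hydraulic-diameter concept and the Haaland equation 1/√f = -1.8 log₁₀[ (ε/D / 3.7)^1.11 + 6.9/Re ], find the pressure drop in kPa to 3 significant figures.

ΔP ≈ 0.0447 kPa

Hydraulic diameter D_h = 4A/P = 4·(0.37·0.143)/(2·(0.37+0.143)) = 0.2116/1.026 = 0.2063 m.
Re = ρVD_h/μ = 1.19·2.2·0.2063/1.95e-05 = 2.769e+04.
ε/D_h = 0.0001/0.2063 = 0.000485; Haaland gives 1/√f = -1.8 log₁₀[4.9e-05+0.000249] = 6.346, so f = 0.02483.
ΔP = f(L/D_h)(ρV²/2) = 0.02483·129/0.2063·2.88 = 44.72 Pa.
ΔP = 0.0447 kPa.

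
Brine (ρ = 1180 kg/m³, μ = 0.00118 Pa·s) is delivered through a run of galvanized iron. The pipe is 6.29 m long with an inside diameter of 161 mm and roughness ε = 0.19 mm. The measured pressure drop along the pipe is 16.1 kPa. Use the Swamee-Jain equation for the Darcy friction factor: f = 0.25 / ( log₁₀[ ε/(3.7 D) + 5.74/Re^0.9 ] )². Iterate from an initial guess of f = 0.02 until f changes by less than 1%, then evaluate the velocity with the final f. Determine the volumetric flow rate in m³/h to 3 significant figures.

Rearranging Darcy-Weisbach: V = √(2·ΔP·D/(f·L·ρ)). With ε/D = 0.00019/0.161 = 0.00118, iterate starting from f = 0.02:
  f = 0.02 → V = √(2·1.61e+04·0.161/(0.02·6.29·1180)) = 5.91 m/s; Re = ρVD/μ = 9.514e+05; f → 0.02082
  f = 0.02082 → V = 5.792 m/s; Re = 9.324e+05; f → 0.02083
Converged (Δf/f < 1%). With the final f = 0.02083: V = √(2·1.61e+04·0.161/(0.02083·6.29·1180)) = 5.791 m/s.
Q = V·A = 5.791·(π/4·0.161²) = 0.1179 m³/s = 424 m³/h.

Q ≈ 424 m³/h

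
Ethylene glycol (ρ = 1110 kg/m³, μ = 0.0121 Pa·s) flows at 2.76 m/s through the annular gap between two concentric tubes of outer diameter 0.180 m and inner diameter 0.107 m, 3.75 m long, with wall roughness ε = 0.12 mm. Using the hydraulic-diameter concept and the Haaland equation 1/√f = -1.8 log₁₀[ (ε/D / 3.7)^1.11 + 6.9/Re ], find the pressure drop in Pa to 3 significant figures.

ΔP ≈ 6350 Pa

Hydraulic diameter D_h = 4A/P = D_o - D_i = 0.18 - 0.107 = 0.073 m.
Re = ρVD_h/μ = 1110·2.76·0.073/0.0121 = 1.848e+04.
ε/D_h = 0.00012/0.073 = 0.00164; Haaland gives 1/√f = -1.8 log₁₀[0.00019+0.000373] = 5.849, so f = 0.02923.
ΔP = f(L/D_h)(ρV²/2) = 0.02923·3.75/0.073·4228 = 6349 Pa.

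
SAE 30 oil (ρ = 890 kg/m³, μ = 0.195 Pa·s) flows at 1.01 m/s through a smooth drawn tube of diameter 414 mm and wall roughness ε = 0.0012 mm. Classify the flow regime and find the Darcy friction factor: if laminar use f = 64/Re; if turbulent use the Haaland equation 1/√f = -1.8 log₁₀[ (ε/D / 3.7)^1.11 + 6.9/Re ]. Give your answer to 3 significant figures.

f ≈ 0.0335

Re = ρVD/μ = 890·1.01·0.414/0.195 = 1908.
Re < 2300 → laminar, so f = 64/Re = 0.03354 (roughness is irrelevant in laminar flow).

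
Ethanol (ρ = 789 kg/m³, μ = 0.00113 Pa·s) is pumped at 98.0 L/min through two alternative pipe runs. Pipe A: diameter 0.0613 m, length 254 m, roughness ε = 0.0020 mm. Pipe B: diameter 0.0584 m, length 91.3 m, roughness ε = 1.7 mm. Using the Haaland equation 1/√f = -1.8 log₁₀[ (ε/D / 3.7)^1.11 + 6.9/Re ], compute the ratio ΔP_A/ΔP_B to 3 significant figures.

Pipe A: V = Q/A = 0.001633/0.002951 = 0.5534 m/s; Re = 2.369e+04; ε/D = 3.26e-05; Haaland → f = 0.02474; ΔP_A = f(L/D)(ρV²/2) = 1.239e+04 Pa.
Pipe B: V = Q/A = 0.001633/0.002679 = 0.6098 m/s; Re = 2.486e+04; ε/D = 0.0291; Haaland → f = 0.05783; ΔP_B = f(L/D)(ρV²/2) = 1.326e+04 Pa.
ΔP_A/ΔP_B = 1.239e+04/1.326e+04 = 0.934.

ΔP_A/ΔP_B ≈ 0.934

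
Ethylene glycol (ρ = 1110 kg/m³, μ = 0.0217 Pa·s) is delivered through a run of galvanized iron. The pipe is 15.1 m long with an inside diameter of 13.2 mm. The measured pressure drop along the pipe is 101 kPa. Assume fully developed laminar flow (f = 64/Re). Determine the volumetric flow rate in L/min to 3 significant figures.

For laminar flow, f = 64/Re with Re = ρVD/μ, so Darcy-Weisbach reduces to ΔP = 32μLV/D². Solving for V: V = ΔP·D²/(32μL) = 1.01e+05·(0.0132)²/(32·0.0217·15.1) = 1.678 m/s.
Check: Re = ρVD/μ = 1110·1.678·0.0132/0.0217 = 1133 < 2300, so the laminar assumption holds.
Q = V·A = 1.678·(π/4·0.0132²) = 0.0002297 m³/s = 13.8 L/min.

Q ≈ 13.8 L/min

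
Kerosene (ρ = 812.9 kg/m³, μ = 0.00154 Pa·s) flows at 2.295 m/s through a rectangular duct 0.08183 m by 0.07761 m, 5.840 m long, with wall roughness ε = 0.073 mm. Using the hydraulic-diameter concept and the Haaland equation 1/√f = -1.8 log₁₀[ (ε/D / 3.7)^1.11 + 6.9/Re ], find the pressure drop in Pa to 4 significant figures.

Hydraulic diameter D_h = 4A/P = 4·(0.08183·0.07761)/(2·(0.08183+0.07761)) = 0.0254/0.3189 = 0.07966 m.
Re = ρVD_h/μ = 812.9·2.295·0.07966/0.00154 = 9.651e+04.
ε/D_h = 7.3e-05/0.07966 = 0.000916; Haaland gives 1/√f = -1.8 log₁₀[9.94e-05+7.15e-05] = 6.781, so f = 0.02175.
ΔP = f(L/D_h)(ρV²/2) = 0.02175·5.84/0.07966·2141 = 3413 Pa.

ΔP ≈ 3413 Pa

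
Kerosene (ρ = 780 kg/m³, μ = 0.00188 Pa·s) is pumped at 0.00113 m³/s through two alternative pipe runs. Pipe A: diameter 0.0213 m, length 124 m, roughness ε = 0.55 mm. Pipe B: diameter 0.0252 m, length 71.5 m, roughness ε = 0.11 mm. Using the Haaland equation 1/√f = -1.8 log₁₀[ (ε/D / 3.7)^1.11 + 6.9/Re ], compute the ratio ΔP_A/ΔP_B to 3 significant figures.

ΔP_A/ΔP_B ≈ 6.75

Pipe A: V = Q/A = 0.00113/0.0003563 = 3.171 m/s; Re = 2.803e+04; ε/D = 0.0258; Haaland → f = 0.05505; ΔP_A = f(L/D)(ρV²/2) = 1.257e+06 Pa.
Pipe B: V = Q/A = 0.00113/0.0004988 = 2.266 m/s; Re = 2.369e+04; ε/D = 0.00437; Haaland → f = 0.03277; ΔP_B = f(L/D)(ρV²/2) = 1.861e+05 Pa.
ΔP_A/ΔP_B = 1.257e+06/1.861e+05 = 6.75.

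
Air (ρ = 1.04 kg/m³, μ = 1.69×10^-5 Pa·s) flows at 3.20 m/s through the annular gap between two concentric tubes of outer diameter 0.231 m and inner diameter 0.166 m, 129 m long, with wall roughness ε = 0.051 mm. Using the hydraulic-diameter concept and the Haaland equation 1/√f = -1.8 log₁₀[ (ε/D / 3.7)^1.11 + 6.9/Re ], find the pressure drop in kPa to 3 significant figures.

Hydraulic diameter D_h = 4A/P = D_o - D_i = 0.231 - 0.166 = 0.065 m.
Re = ρVD_h/μ = 1.04·3.2·0.065/1.69e-05 = 1.28e+04.
ε/D_h = 5.1e-05/0.065 = 0.000785; Haaland gives 1/√f = -1.8 log₁₀[8.36e-05+0.000539] = 5.77, so f = 0.03003.
ΔP = f(L/D_h)(ρV²/2) = 0.03003·129/0.065·5.325 = 317.4 Pa.
ΔP = 0.317 kPa.

ΔP ≈ 0.317 kPa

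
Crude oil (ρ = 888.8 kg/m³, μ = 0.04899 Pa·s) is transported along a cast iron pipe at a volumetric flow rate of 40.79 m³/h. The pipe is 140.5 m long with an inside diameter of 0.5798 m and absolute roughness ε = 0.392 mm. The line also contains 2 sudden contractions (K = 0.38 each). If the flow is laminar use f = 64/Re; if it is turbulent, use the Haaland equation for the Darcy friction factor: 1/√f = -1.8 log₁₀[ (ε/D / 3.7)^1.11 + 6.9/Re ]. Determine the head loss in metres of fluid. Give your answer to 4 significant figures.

Q = 40.79 m³/h = 40.79/3600 = 0.01133 m³/s.
Cross-sectional area A = πD²/4 = π(0.5798)²/4 = 0.264 m²; mean velocity V = Q/A = 0.01133/0.264 = 0.04291 m/s.
Reynolds number Re = ρVD/μ = 888.8 · 0.04291 · 0.5798 / 0.049 = 451.4.
Re < 2300 → laminar flow, so f = 64/Re = 64/451.4 = 0.1418 (the turbulent correlation is not needed).
Total minor-loss coefficient ΣK = 2·0.38 = 0.76.
ΔP = [f·L/D + ΣK]·(ρV²/2) = [0.1418·140.5/0.5798 + 0.76]·(888.8·0.04291²/2) = [34.36 + 0.76]·0.8184 = 28.74 Pa.
Head loss h_f = ΔP/(ρg) = 28.74/(888.8·9.81) = 0.003296 m.

h_f ≈ 0.003296 m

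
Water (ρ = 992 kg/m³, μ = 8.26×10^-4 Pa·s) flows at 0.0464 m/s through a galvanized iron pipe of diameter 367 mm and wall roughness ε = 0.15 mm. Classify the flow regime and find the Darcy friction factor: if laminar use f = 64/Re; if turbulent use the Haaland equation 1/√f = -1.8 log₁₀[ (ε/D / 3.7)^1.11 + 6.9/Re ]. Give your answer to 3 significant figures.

f ≈ 0.0263

Re = ρVD/μ = 992·0.0464·0.367/0.000826 = 2.045e+04.
Re > 4000 → turbulent. ε/D = 0.00015/0.367 = 0.000409; Haaland: 1/√f = -1.8 log₁₀[4.05e-05 + 0.000337] = 6.161, so f = 0.02635.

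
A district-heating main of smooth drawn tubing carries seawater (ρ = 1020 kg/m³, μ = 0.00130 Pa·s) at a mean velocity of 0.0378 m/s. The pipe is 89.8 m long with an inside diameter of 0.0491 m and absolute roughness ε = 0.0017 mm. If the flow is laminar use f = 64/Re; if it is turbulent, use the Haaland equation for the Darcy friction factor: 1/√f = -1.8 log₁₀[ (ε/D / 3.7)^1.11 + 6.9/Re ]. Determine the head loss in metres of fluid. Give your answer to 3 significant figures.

h_f ≈ 0.00585 m

Reynolds number Re = ρVD/μ = 1020 · 0.0378 · 0.0491 / 0.0013 = 1456.
Re < 2300 → laminar flow, so f = 64/Re = 64/1456 = 0.04395 (the turbulent correlation is not needed).
Darcy-Weisbach: ΔP = f(L/D)(ρV²/2) = 0.04395·(89.8/0.0491)·(1020·0.0378²/2) = 0.04395·1829·0.7287 = 58.57 Pa.
Head loss h_f = ΔP/(ρg) = 58.57/(1020·9.81) = 0.00585 m.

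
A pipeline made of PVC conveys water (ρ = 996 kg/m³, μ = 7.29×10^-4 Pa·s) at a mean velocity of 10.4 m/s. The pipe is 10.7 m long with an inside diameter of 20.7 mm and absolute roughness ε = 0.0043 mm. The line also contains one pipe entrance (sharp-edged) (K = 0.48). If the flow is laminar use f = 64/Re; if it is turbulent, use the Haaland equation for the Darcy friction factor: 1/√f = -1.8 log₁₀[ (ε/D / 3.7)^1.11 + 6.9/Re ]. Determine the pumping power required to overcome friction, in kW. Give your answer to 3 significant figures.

P ≈ 1.66 kW

Reynolds number Re = ρVD/μ = 996 · 10.4 · 0.0207 / 0.000729 = 2.941e+05.
Re > 4000 → turbulent. Relative roughness ε/D = 4.3e-06/0.0207 = 0.000208. Haaland: 1/√f = -1.8 log₁₀[(0.000208/3.7)^1.11 + 6.9/2.941e+05] = -1.8 log₁₀[1.91e-05 + 2.35e-05] = 7.867, so f = 0.01616.
Total minor-loss coefficient ΣK = 1·0.48 = 0.48.
ΔP = [f·L/D + ΣK]·(ρV²/2) = [0.01616·10.7/0.0207 + 0.48]·(996·10.4²/2) = [8.352 + 0.48]·5.386e+04 = 4.757e+05 Pa.
Q = V·A = 10.4·0.0003365 = 0.0035 m³/s.
Pumping power P = QΔP = 0.0035·4.757e+05 = 1665 W = 1.66 kW.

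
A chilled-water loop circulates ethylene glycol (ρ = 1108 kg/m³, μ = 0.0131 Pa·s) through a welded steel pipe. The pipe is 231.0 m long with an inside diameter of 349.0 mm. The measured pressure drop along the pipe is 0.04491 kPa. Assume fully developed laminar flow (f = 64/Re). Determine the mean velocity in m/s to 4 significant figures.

V ≈ 0.05649 m/s

For laminar flow, f = 64/Re with Re = ρVD/μ, so Darcy-Weisbach reduces to ΔP = 32μLV/D². Solving for V: V = ΔP·D²/(32μL) = 44.91·(0.349)²/(32·0.0131·231) = 0.05649 m/s.
Check: Re = ρVD/μ = 1108·0.05649·0.349/0.0131 = 1667 < 2300, so the laminar assumption holds.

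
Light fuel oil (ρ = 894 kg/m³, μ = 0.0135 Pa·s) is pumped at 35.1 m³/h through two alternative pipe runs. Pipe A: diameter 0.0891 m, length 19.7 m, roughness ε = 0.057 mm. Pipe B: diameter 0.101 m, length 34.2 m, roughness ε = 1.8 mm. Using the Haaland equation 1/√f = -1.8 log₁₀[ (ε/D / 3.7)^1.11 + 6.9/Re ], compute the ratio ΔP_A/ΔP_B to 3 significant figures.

Pipe A: V = Q/A = 0.00975/0.006235 = 1.564 m/s; Re = 9227; ε/D = 0.00064; Haaland → f = 0.03234; ΔP_A = f(L/D)(ρV²/2) = 7816 Pa.
Pipe B: V = Q/A = 0.00975/0.008012 = 1.217 m/s; Re = 8139; ε/D = 0.0178; Haaland → f = 0.0513; ΔP_B = f(L/D)(ρV²/2) = 1.15e+04 Pa.
ΔP_A/ΔP_B = 7816/1.15e+04 = 0.680.

ΔP_A/ΔP_B ≈ 0.680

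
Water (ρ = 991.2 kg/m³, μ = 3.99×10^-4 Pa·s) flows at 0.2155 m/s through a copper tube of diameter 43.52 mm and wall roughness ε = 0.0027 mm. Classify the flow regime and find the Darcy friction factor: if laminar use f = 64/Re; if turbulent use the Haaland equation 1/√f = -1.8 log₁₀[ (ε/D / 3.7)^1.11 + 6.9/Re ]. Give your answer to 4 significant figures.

f ≈ 0.02489

Re = ρVD/μ = 991.2·0.2155·0.04352/0.000399 = 2.33e+04.
Re > 4000 → turbulent. ε/D = 2.7e-06/0.04352 = 6.2e-05; Haaland: 1/√f = -1.8 log₁₀[5e-06 + 0.000296] = 6.338, so f = 0.02489.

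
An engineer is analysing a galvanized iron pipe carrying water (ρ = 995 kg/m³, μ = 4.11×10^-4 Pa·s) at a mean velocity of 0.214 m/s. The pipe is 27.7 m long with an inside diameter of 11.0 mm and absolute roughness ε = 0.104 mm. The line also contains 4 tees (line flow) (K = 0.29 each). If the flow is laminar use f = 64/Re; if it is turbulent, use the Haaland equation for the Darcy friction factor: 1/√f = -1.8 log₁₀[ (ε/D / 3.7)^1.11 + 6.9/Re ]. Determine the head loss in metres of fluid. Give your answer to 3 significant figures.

h_f ≈ 0.272 m

Reynolds number Re = ρVD/μ = 995 · 0.214 · 0.011 / 0.000411 = 5699.
Re > 4000 → turbulent. Relative roughness ε/D = 0.000104/0.011 = 0.00945. Haaland: 1/√f = -1.8 log₁₀[(0.00945/3.7)^1.11 + 6.9/5699] = -1.8 log₁₀[0.00133 + 0.00121] = 4.673, so f = 0.0458.
Total minor-loss coefficient ΣK = 4·0.29 = 1.16.
ΔP = [f·L/D + ΣK]·(ρV²/2) = [0.0458·27.7/0.011 + 1.16]·(995·0.214²/2) = [115.3 + 1.16]·22.78 = 2654 Pa.
Head loss h_f = ΔP/(ρg) = 2654/(995·9.81) = 0.272 m.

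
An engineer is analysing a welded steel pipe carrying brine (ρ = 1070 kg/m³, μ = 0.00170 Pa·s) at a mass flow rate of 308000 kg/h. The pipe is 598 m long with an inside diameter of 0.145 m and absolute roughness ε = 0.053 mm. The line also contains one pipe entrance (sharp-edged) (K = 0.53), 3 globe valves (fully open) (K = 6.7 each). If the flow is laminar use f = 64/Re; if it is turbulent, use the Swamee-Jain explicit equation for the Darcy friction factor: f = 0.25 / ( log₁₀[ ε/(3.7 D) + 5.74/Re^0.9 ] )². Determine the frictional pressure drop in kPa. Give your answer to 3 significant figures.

ṁ = 308000 kg/h = 308000/3600 = 85.56 kg/s.
A = πD²/4 = π(0.145)²/4 = 0.01651 m²; mean velocity V = ṁ/(ρA) = 85.56/(1070 · 0.01651) = 4.842 m/s.
Reynolds number Re = ρVD/μ = 1070 · 4.842 · 0.145 / 0.0017 = 4.419e+05.
Re > 4000 → turbulent. Relative roughness ε/D = 5.3e-05/0.145 = 0.000366. Swamee-Jain: f = 0.25/(log₁₀[0.000366/3.7 + 5.74/4.419e+05^0.9])² = 0.25/(log₁₀[9.88e-05 + 4.77e-05])² = 0.25/(-3.834)² = 0.017.
Total minor-loss coefficient ΣK = 1·0.53 + 3·6.7 = 20.6.
ΔP = [f·L/D + ΣK]·(ρV²/2) = [0.017·598/0.145 + 20.6]·(1070·4.842²/2) = [70.13 + 20.6]·1.254e+04 = 1.138e+06 Pa.
ΔP = 1.138e+06 Pa = 1140 kPa.

ΔP ≈ 1140 kPa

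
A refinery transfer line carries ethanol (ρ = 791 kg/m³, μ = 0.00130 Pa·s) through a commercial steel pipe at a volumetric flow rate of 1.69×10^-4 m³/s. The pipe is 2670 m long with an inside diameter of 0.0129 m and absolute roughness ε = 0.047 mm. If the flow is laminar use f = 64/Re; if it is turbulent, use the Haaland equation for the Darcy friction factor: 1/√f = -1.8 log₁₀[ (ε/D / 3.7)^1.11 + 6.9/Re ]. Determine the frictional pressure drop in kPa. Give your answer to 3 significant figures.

Cross-sectional area A = πD²/4 = π(0.0129)²/4 = 0.0001307 m²; mean velocity V = Q/A = 0.000169/0.0001307 = 1.293 m/s.
Reynolds number Re = ρVD/μ = 791 · 1.293 · 0.0129 / 0.0013 = 1.015e+04.
Re > 4000 → turbulent. Relative roughness ε/D = 4.7e-05/0.0129 = 0.00364. Haaland: 1/√f = -1.8 log₁₀[(0.00364/3.7)^1.11 + 6.9/1.015e+04] = -1.8 log₁₀[0.00046 + 0.00068] = 5.298, so f = 0.03563.
Darcy-Weisbach: ΔP = f(L/D)(ρV²/2) = 0.03563·(2670/0.0129)·(791·1.293²/2) = 0.03563·2.07e+05·661.3 = 4.877e+06 Pa.
ΔP = 4.877e+06 Pa = 4880 kPa.

ΔP ≈ 4880 kPa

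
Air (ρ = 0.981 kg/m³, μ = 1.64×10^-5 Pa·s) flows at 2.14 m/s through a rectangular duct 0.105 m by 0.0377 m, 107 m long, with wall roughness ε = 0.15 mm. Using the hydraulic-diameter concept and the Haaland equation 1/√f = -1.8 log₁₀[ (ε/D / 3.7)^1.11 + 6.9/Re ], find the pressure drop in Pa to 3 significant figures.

ΔP ≈ 161 Pa

Hydraulic diameter D_h = 4A/P = 4·(0.105·0.0377)/(2·(0.105+0.0377)) = 0.01583/0.2854 = 0.05548 m.
Re = ρVD_h/μ = 0.981·2.14·0.05548/1.64e-05 = 7102.
ε/D_h = 0.00015/0.05548 = 0.0027; Haaland gives 1/√f = -1.8 log₁₀[0.00033+0.000972] = 5.194, so f = 0.03707.
ΔP = f(L/D_h)(ρV²/2) = 0.03707·107/0.05548·2.246 = 160.6 Pa.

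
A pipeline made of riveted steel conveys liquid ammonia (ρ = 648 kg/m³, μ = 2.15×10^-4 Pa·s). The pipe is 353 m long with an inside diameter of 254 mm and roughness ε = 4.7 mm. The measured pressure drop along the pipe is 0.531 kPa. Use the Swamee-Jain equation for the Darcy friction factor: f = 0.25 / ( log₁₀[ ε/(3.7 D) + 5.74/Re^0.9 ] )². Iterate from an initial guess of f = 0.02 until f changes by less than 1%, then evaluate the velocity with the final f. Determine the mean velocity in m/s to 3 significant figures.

Rearranging Darcy-Weisbach: V = √(2·ΔP·D/(f·L·ρ)). With ε/D = 0.0047/0.254 = 0.0185, iterate starting from f = 0.02:
  f = 0.02 → V = √(2·531·0.254/(0.02·353·648)) = 0.2428 m/s; Re = ρVD/μ = 1.859e+05; f → 0.04759
  f = 0.04759 → V = 0.1574 m/s; Re = 1.205e+05; f → 0.04776
Converged (Δf/f < 1%). With the final f = 0.04776: V = √(2·531·0.254/(0.04776·353·648)) = 0.1571 m/s.

V ≈ 0.157 m/s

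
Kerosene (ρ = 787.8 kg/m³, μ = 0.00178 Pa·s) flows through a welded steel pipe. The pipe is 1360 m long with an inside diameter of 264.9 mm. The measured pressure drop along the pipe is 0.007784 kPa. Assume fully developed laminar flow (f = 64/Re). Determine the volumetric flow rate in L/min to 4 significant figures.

Q ≈ 23.32 L/min

For laminar flow, f = 64/Re with Re = ρVD/μ, so Darcy-Weisbach reduces to ΔP = 32μLV/D². Solving for V: V = ΔP·D²/(32μL) = 7.784·(0.2649)²/(32·0.00178·1360) = 0.007051 m/s.
Check: Re = ρVD/μ = 787.8·0.007051·0.2649/0.00178 = 826.7 < 2300, so the laminar assumption holds.
Q = V·A = 0.007051·(π/4·0.2649²) = 0.0003886 m³/s = 23.32 L/min.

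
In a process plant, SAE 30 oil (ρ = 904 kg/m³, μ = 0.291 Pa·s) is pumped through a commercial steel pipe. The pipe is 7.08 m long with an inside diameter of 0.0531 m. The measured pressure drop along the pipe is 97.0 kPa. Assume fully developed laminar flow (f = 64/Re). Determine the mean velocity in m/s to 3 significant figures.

For laminar flow, f = 64/Re with Re = ρVD/μ, so Darcy-Weisbach reduces to ΔP = 32μLV/D². Solving for V: V = ΔP·D²/(32μL) = 9.7e+04·(0.0531)²/(32·0.291·7.08) = 4.148 m/s.
Check: Re = ρVD/μ = 904·4.148·0.0531/0.291 = 684.3 < 2300, so the laminar assumption holds.

V ≈ 4.15 m/s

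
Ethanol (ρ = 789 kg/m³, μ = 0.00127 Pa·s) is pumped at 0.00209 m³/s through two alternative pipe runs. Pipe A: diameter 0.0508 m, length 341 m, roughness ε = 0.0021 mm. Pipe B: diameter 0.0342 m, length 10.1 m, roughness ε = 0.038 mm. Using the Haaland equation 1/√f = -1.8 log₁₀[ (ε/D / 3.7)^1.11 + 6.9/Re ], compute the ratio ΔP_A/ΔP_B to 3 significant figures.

Pipe A: V = Q/A = 0.00209/0.002027 = 1.031 m/s; Re = 3.254e+04; ε/D = 4.13e-05; Haaland → f = 0.02295; ΔP_A = f(L/D)(ρV²/2) = 6.462e+04 Pa.
Pipe B: V = Q/A = 0.00209/0.0009186 = 2.275 m/s; Re = 4.834e+04; ε/D = 0.00111; Haaland → f = 0.02414; ΔP_B = f(L/D)(ρV²/2) = 1.456e+04 Pa.
ΔP_A/ΔP_B = 6.462e+04/1.456e+04 = 4.44.

ΔP_A/ΔP_B ≈ 4.44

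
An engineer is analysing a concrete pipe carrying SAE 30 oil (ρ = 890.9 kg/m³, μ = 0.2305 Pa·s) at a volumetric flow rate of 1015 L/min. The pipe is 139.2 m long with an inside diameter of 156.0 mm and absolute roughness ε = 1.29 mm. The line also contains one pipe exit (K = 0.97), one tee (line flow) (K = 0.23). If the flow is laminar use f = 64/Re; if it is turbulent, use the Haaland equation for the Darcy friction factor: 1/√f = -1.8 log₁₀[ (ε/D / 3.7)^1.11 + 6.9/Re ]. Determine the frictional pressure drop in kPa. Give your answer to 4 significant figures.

Q = 1015 L/min = 1015/60000 = 0.01692 m³/s.
Cross-sectional area A = πD²/4 = π(0.156)²/4 = 0.01911 m²; mean velocity V = Q/A = 0.01692/0.01911 = 0.8851 m/s.
Reynolds number Re = ρVD/μ = 890.9 · 0.8851 · 0.156 / 0.231 = 533.7.
Re < 2300 → laminar flow, so f = 64/Re = 64/533.7 = 0.1199 (the turbulent correlation is not needed).
Total minor-loss coefficient ΣK = 1·0.97 + 1·0.23 = 1.2.
ΔP = [f·L/D + ΣK]·(ρV²/2) = [0.1199·139.2/0.156 + 1.2]·(890.9·0.8851²/2) = [107 + 1.2]·348.9 = 3.776e+04 Pa.
ΔP = 3.776e+04 Pa = 37.76 kPa.

ΔP ≈ 37.76 kPa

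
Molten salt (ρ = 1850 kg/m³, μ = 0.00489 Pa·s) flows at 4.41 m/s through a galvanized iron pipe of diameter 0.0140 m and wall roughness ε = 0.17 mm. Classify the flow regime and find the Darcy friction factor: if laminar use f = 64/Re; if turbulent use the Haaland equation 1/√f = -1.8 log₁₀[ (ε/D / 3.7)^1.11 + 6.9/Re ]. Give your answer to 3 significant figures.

f ≈ 0.0427

Re = ρVD/μ = 1850·4.41·0.014/0.00489 = 2.336e+04.
Re > 4000 → turbulent. ε/D = 0.00017/0.014 = 0.0121; Haaland: 1/√f = -1.8 log₁₀[0.00175 + 0.000295] = 4.841, so f = 0.04267.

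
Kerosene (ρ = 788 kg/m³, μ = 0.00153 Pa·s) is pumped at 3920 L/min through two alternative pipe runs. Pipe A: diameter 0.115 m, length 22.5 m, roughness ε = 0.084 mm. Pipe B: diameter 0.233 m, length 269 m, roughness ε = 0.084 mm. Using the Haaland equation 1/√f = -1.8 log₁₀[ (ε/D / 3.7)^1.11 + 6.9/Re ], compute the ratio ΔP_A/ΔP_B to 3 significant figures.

ΔP_A/ΔP_B ≈ 3.03

Pipe A: V = Q/A = 0.06533/0.01039 = 6.29 m/s; Re = 3.725e+05; ε/D = 0.00073; Haaland → f = 0.01911; ΔP_A = f(L/D)(ρV²/2) = 5.828e+04 Pa.
Pipe B: V = Q/A = 0.06533/0.04264 = 1.532 m/s; Re = 1.839e+05; ε/D = 0.000361; Haaland → f = 0.01803; ΔP_B = f(L/D)(ρV²/2) = 1.925e+04 Pa.
ΔP_A/ΔP_B = 5.828e+04/1.925e+04 = 3.03.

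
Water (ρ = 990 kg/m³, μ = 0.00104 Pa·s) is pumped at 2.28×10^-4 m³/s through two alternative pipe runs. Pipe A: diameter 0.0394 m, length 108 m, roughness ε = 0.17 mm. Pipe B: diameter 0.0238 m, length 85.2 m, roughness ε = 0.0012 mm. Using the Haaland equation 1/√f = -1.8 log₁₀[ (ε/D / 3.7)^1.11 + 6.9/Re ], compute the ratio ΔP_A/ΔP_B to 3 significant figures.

ΔP_A/ΔP_B ≈ 0.134

Pipe A: V = Q/A = 0.000228/0.001219 = 0.187 m/s; Re = 7014; ε/D = 0.00431; Haaland → f = 0.03901; ΔP_A = f(L/D)(ρV²/2) = 1851 Pa.
Pipe B: V = Q/A = 0.000228/0.0004449 = 0.5125 m/s; Re = 1.161e+04; ε/D = 5.04e-05; Haaland → f = 0.02971; ΔP_B = f(L/D)(ρV²/2) = 1.383e+04 Pa.
ΔP_A/ΔP_B = 1851/1.383e+04 = 0.134.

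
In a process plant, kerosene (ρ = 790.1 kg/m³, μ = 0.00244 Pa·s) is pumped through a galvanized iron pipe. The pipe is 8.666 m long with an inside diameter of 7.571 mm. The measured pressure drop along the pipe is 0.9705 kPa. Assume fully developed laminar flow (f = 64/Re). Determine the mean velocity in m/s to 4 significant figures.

For laminar flow, f = 64/Re with Re = ρVD/μ, so Darcy-Weisbach reduces to ΔP = 32μLV/D². Solving for V: V = ΔP·D²/(32μL) = 970.5·(0.007571)²/(32·0.00244·8.666) = 0.08221 m/s.
Check: Re = ρVD/μ = 790.1·0.08221·0.007571/0.00244 = 201.6 < 2300, so the laminar assumption holds.

V ≈ 0.08221 m/s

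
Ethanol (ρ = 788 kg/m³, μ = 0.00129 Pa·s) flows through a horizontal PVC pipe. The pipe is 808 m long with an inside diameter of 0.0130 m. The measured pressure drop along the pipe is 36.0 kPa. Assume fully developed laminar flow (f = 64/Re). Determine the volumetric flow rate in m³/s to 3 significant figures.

For laminar flow, f = 64/Re with Re = ρVD/μ, so Darcy-Weisbach reduces to ΔP = 32μLV/D². Solving for V: V = ΔP·D²/(32μL) = 3.6e+04·(0.013)²/(32·0.00129·808) = 0.1824 m/s.
Check: Re = ρVD/μ = 788·0.1824·0.013/0.00129 = 1448 < 2300, so the laminar assumption holds.
Q = V·A = 0.1824·(π/4·0.013²) = 2.421e-05 m³/s = 2.42×10^-5 m³/s.

Q ≈ 2.42×10^-5 m³/s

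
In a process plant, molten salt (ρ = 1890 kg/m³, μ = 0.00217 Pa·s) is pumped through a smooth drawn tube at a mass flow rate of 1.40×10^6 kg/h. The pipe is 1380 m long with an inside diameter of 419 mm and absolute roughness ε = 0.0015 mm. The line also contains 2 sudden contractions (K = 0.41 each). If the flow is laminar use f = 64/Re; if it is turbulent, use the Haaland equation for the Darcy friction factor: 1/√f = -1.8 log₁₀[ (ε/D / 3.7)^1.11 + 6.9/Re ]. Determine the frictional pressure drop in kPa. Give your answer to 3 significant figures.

ΔP ≈ 91.2 kPa

ṁ = 1.40×10^6 kg/h = 1.40×10^6/3600 = 388.9 kg/s.
A = πD²/4 = π(0.419)²/4 = 0.1379 m²; mean velocity V = ṁ/(ρA) = 388.9/(1890 · 0.1379) = 1.492 m/s.
Reynolds number Re = ρVD/μ = 1890 · 1.492 · 0.419 / 0.00217 = 5.446e+05.
Re > 4000 → turbulent. Relative roughness ε/D = 1.5e-06/0.419 = 3.58e-06. Haaland: 1/√f = -1.8 log₁₀[(3.58e-06/3.7)^1.11 + 6.9/5.446e+05] = -1.8 log₁₀[2.11e-07 + 1.27e-05] = 8.802, so f = 0.01291.
Total minor-loss coefficient ΣK = 2·0.41 = 0.82.
ΔP = [f·L/D + ΣK]·(ρV²/2) = [0.01291·1380/0.419 + 0.82]·(1890·1.492²/2) = [42.51 + 0.82]·2104 = 9.118e+04 Pa.
ΔP = 9.118e+04 Pa = 91.2 kPa.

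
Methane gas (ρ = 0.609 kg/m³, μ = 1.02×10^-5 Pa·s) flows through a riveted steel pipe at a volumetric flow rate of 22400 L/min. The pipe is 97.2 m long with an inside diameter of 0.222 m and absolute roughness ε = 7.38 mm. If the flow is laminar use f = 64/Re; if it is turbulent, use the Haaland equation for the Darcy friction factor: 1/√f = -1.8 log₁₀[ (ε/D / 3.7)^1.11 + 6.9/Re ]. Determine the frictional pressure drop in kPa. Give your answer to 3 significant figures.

Q = 22400 L/min = 22400/60000 = 0.3733 m³/s.
Cross-sectional area A = πD²/4 = π(0.222)²/4 = 0.03871 m²; mean velocity V = Q/A = 0.3733/0.03871 = 9.645 m/s.
Reynolds number Re = ρVD/μ = 0.609 · 9.645 · 0.222 / 1.02e-05 = 1.278e+05.
Re > 4000 → turbulent. Relative roughness ε/D = 0.00738/0.222 = 0.0332. Haaland: 1/√f = -1.8 log₁₀[(0.0332/3.7)^1.11 + 6.9/1.278e+05] = -1.8 log₁₀[0.00535 + 5.4e-05] = 4.081, so f = 0.06004.
Darcy-Weisbach: ΔP = f(L/D)(ρV²/2) = 0.06004·(97.2/0.222)·(0.609·9.645²/2) = 0.06004·437.8·28.33 = 744.7 Pa.
ΔP = 744.7 Pa = 0.745 kPa.

ΔP ≈ 0.745 kPa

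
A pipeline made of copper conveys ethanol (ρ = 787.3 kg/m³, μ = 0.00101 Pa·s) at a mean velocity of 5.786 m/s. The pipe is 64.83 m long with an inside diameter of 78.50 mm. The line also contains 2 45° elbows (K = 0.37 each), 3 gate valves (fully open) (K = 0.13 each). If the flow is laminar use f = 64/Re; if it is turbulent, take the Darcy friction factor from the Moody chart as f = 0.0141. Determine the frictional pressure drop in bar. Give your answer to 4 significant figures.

Reynolds number Re = ρVD/μ = 787.3 · 5.786 · 0.0785 / 0.00101 = 3.541e+05.
Re > 4000 → turbulent; use the Moody-chart value f = 0.0141.
Total minor-loss coefficient ΣK = 2·0.37 + 3·0.13 = 1.13.
ΔP = [f·L/D + ΣK]·(ρV²/2) = [0.0141·64.83/0.0785 + 1.13]·(787.3·5.786²/2) = [11.64 + 1.13]·1.318e+04 = 1.684e+05 Pa.
ΔP = 1.684e+05 Pa = 1.684 bar.

ΔP ≈ 1.684 bar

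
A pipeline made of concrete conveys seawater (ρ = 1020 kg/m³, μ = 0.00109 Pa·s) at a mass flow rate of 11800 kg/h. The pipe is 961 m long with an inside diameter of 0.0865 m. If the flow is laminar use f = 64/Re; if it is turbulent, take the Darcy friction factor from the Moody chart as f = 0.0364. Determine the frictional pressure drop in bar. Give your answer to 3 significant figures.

ΔP ≈ 0.617 bar

ṁ = 11800 kg/h = 11800/3600 = 3.278 kg/s.
A = πD²/4 = π(0.0865)²/4 = 0.005877 m²; mean velocity V = ṁ/(ρA) = 3.278/(1020 · 0.005877) = 0.5468 m/s.
Reynolds number Re = ρVD/μ = 1020 · 0.5468 · 0.0865 / 0.00109 = 4.426e+04.
Re > 4000 → turbulent; use the Moody-chart value f = 0.0364.
Darcy-Weisbach: ΔP = f(L/D)(ρV²/2) = 0.0364·(961/0.0865)·(1020·0.5468²/2) = 0.0364·1.111e+04·152.5 = 6.167e+04 Pa.
ΔP = 6.167e+04 Pa = 0.617 bar.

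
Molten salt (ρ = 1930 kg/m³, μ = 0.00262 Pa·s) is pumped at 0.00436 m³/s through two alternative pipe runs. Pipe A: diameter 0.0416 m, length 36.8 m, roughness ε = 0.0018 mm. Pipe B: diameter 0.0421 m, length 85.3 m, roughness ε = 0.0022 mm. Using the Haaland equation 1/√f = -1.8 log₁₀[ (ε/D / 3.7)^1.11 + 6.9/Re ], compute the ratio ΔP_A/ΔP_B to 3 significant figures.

Pipe A: V = Q/A = 0.00436/0.001359 = 3.208 m/s; Re = 9.83e+04; ε/D = 4.33e-05; Haaland → f = 0.01806; ΔP_A = f(L/D)(ρV²/2) = 1.587e+05 Pa.
Pipe B: V = Q/A = 0.00436/0.001392 = 3.132 m/s; Re = 9.713e+04; ε/D = 5.23e-05; Haaland → f = 0.01815; ΔP_B = f(L/D)(ρV²/2) = 3.481e+05 Pa.
ΔP_A/ΔP_B = 1.587e+05/3.481e+05 = 0.456.

ΔP_A/ΔP_B ≈ 0.456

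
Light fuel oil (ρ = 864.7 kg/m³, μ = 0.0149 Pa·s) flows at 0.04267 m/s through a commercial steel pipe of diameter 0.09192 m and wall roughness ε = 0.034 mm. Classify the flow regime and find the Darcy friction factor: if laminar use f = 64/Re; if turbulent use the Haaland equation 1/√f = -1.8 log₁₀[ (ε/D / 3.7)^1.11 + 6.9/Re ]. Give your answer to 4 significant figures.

Re = ρVD/μ = 864.7·0.04267·0.09192/0.0149 = 227.6.
Re < 2300 → laminar, so f = 64/Re = 0.2812 (roughness is irrelevant in laminar flow).

f ≈ 0.2812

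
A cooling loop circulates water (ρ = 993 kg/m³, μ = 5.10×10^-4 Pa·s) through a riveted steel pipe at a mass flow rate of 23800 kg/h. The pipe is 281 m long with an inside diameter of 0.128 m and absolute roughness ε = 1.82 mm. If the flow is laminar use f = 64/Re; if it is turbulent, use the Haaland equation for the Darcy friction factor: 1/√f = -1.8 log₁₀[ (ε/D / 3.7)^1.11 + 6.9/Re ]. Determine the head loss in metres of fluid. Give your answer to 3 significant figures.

ṁ = 23800 kg/h = 23800/3600 = 6.611 kg/s.
A = πD²/4 = π(0.128)²/4 = 0.01287 m²; mean velocity V = ṁ/(ρA) = 6.611/(993 · 0.01287) = 0.5174 m/s.
Reynolds number Re = ρVD/μ = 993 · 0.5174 · 0.128 / 0.00051 = 1.289e+05.
Re > 4000 → turbulent. Relative roughness ε/D = 0.00182/0.128 = 0.0142. Haaland: 1/√f = -1.8 log₁₀[(0.0142/3.7)^1.11 + 6.9/1.289e+05] = -1.8 log₁₀[0.00208 + 5.35e-05] = 4.806, so f = 0.04329.
Darcy-Weisbach: ΔP = f(L/D)(ρV²/2) = 0.04329·(281/0.128)·(993·0.5174²/2) = 0.04329·2195·132.9 = 1.263e+04 Pa.
Head loss h_f = ΔP/(ρg) = 1.263e+04/(993·9.81) = 1.30 m.

h_f ≈ 1.30 m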